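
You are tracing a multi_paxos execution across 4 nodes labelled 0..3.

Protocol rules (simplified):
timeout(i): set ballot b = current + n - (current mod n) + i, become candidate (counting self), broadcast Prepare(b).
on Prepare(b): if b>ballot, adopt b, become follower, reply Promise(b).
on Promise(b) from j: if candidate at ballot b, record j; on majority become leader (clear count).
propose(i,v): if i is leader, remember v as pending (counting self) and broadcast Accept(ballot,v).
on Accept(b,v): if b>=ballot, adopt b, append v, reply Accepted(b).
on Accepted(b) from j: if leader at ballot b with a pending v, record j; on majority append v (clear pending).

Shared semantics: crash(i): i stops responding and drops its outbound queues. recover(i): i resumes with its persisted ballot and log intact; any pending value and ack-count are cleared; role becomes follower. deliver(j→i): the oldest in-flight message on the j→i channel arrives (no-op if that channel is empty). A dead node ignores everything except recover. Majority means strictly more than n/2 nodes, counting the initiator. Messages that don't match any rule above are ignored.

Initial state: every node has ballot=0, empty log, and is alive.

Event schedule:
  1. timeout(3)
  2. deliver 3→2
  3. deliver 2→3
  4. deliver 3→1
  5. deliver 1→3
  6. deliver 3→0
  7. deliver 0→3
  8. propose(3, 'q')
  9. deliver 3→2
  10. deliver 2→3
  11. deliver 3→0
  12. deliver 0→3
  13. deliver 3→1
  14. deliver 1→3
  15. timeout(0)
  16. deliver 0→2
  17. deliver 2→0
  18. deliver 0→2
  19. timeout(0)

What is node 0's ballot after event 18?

step 1 timeout(3): 3={cand,b=7,log=-}
step 2 deliver 3→2: 2={foll,b=7,log=-}
step 3 deliver 2→3: —
step 4 deliver 3→1: 1={foll,b=7,log=-}
step 5 deliver 1→3: 3={lead,b=7,log=-}
step 6 deliver 3→0: 0={foll,b=7,log=-}
step 7 deliver 0→3: —
step 8 propose(3,'q'): —
step 9 deliver 3→2: 2={foll,b=7,log=q}
step 10 deliver 2→3: —
step 11 deliver 3→0: 0={foll,b=7,log=q}
step 12 deliver 0→3: 3={lead,b=7,log=q}
step 13 deliver 3→1: 1={foll,b=7,log=q}
step 14 deliver 1→3: —
step 15 timeout(0): 0={cand,b=8,log=q}
step 16 deliver 0→2: 2={foll,b=8,log=q}
step 17 deliver 2→0: —
step 18 deliver 0→2: —

8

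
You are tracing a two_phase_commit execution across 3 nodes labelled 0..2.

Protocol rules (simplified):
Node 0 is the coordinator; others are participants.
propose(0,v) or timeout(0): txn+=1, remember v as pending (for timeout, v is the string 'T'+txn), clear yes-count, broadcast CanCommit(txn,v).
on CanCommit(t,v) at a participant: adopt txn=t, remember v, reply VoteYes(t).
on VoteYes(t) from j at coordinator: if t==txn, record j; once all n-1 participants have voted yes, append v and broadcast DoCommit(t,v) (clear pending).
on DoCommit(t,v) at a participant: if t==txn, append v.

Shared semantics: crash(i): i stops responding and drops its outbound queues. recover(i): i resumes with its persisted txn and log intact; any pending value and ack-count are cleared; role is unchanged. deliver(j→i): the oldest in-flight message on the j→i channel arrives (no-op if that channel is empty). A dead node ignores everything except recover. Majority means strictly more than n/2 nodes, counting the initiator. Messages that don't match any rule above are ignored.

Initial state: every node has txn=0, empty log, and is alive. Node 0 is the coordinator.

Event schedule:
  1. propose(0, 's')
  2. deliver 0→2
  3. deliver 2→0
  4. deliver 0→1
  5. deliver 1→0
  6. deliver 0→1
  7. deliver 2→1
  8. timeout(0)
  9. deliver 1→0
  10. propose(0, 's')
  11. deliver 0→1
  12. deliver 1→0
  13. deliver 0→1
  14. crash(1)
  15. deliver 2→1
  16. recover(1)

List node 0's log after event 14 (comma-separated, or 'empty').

s

step 1 propose(0,'s'): 0={coor,t=1,log=-}
step 2 deliver 0→2: 2={part,t=1,log=-}
step 3 deliver 2→0: —
step 4 deliver 0→1: 1={part,t=1,log=-}
step 5 deliver 1→0: 0={coor,t=1,log=s}
step 6 deliver 0→1: 1={part,t=1,log=s}
step 7 deliver 2→1: —
step 8 timeout(0): 0={coor,t=2,log=s}
step 9 deliver 1→0: —
step 10 propose(0,'s'): 0={coor,t=3,log=s}
step 11 deliver 0→1: 1={part,t=2,log=s}
step 12 deliver 1→0: —
step 13 deliver 0→1: 1={part,t=3,log=s}
step 14 crash(1): 1={✗part,t=3,log=s}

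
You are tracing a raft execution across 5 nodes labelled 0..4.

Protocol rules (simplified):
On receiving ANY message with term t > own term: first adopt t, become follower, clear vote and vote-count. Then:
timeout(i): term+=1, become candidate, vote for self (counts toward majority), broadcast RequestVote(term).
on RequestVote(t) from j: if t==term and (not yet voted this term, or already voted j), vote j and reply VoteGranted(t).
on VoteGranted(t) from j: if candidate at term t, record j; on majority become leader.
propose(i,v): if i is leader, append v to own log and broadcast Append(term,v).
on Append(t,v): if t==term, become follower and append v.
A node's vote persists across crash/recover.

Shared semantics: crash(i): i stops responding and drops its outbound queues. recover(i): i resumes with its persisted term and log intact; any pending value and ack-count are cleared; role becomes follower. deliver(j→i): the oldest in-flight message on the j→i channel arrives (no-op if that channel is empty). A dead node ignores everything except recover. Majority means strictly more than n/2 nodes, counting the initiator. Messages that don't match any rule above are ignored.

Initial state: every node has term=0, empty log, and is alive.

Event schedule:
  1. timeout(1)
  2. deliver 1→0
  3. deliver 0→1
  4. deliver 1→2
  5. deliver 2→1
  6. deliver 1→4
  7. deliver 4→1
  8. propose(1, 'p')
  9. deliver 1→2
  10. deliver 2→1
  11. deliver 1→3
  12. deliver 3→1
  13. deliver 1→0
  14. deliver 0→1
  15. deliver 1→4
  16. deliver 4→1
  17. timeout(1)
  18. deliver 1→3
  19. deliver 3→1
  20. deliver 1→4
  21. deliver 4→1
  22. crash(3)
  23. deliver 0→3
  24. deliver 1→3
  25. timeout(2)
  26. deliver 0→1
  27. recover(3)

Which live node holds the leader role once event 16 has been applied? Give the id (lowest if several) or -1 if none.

e1 timeout(1): 1[cand,t=1,-]
e2 deliver 1→0: 0[foll,t=1,-]
e3 deliver 0→1: ·
e4 deliver 1→2: 2[foll,t=1,-]
e5 deliver 2→1: 1[lead,t=1,-]
e6 deliver 1→4: 4[foll,t=1,-]
e7 deliver 4→1: ·
e8 propose(1,'p'): 1[lead,t=1,p]
e9 deliver 1→2: 2[foll,t=1,p]
e10 deliver 2→1: ·
e11 deliver 1→3: 3[foll,t=1,-]
e12 deliver 3→1: ·
e13 deliver 1→0: 0[foll,t=1,p]
e14 deliver 0→1: ·
e15 deliver 1→4: 4[foll,t=1,p]
e16 deliver 4→1: ·

1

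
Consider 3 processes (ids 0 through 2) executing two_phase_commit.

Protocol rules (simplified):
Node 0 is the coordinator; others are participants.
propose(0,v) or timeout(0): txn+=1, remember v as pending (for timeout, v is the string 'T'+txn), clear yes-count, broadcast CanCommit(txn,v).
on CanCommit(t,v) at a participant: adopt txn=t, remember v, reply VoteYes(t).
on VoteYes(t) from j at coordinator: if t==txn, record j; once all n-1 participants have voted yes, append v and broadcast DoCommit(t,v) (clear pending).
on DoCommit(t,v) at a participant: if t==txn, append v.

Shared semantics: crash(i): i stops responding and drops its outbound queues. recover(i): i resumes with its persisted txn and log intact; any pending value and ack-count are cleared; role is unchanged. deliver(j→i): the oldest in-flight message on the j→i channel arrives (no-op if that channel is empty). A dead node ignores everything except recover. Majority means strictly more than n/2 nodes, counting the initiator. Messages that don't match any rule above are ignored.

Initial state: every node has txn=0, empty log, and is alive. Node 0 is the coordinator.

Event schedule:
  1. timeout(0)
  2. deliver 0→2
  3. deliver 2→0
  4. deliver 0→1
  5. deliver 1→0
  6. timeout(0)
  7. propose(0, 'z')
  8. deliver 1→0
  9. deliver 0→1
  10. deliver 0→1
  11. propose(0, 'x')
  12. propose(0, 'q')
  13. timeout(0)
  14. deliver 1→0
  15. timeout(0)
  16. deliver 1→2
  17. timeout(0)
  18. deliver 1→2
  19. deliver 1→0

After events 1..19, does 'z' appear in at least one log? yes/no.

1. timeout(0):  <0:coor t1 ->
2. deliver 0→2:  <2:part t1 ->
3. deliver 2→0:  nop
4. deliver 0→1:  <1:part t1 ->
5. deliver 1→0:  <0:coor t1 T1>
6. timeout(0):  <0:coor t2 T1>
7. propose(0,'z'):  <0:coor t3 T1>
8. deliver 1→0:  nop
9. deliver 0→1:  <1:part t1 T1>
10. deliver 0→1:  <1:part t2 T1>
11. propose(0,'x'):  <0:coor t4 T1>
12. propose(0,'q'):  <0:coor t5 T1>
13. timeout(0):  <0:coor t6 T1>
14. deliver 1→0:  nop
15. timeout(0):  <0:coor t7 T1>
16. deliver 1→2:  nop
17. timeout(0):  <0:coor t8 T1>
18. deliver 1→2:  nop
19. deliver 1→0:  nop

no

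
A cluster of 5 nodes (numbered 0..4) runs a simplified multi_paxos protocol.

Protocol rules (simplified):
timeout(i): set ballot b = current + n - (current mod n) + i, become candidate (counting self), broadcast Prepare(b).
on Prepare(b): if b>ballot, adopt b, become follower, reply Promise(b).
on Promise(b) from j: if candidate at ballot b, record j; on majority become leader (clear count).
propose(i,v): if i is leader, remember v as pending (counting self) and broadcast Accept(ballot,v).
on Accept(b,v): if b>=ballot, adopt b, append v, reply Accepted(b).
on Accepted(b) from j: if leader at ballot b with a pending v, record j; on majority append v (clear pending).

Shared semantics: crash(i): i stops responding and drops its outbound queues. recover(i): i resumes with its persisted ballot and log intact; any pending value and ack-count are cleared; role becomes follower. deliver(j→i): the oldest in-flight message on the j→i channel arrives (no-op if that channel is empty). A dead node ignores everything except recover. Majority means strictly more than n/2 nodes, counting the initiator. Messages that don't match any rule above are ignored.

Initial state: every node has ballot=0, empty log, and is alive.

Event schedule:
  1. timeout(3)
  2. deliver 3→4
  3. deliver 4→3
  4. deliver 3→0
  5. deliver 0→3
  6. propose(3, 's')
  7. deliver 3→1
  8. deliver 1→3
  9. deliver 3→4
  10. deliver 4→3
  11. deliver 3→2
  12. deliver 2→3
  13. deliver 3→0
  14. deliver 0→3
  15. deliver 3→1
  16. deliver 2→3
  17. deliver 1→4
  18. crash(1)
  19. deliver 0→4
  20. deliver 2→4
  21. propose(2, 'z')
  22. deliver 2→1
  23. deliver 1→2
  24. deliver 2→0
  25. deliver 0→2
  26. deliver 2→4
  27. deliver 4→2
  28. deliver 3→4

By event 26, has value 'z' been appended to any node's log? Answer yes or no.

no

after 1 — timeout(3): n3:cand/b8/[-]
after 2 — deliver 3→4: n4:foll/b8/[-]
after 3 — deliver 4→3: ·
after 4 — deliver 3→0: n0:foll/b8/[-]
after 5 — deliver 0→3: n3:lead/b8/[-]
after 6 — propose(3,'s'): ·
after 7 — deliver 3→1: n1:foll/b8/[-]
after 8 — deliver 1→3: ·
after 9 — deliver 3→4: n4:foll/b8/[s]
after 10 — deliver 4→3: ·
after 11 — deliver 3→2: n2:foll/b8/[-]
after 12 — deliver 2→3: ·
after 13 — deliver 3→0: n0:foll/b8/[s]
after 14 — deliver 0→3: n3:lead/b8/[s]
after 15 — deliver 3→1: n1:foll/b8/[s]
after 16 — deliver 2→3: ·
after 17 — deliver 1→4: ·
after 18 — crash(1): n1:✗foll/b8/[s]
after 19 — deliver 0→4: ·
after 20 — deliver 2→4: ·
after 21 — propose(2,'z'): ·
after 22 — deliver 2→1: ·
after 23 — deliver 1→2: ·
after 24 — deliver 2→0: ·
after 25 — deliver 0→2: ·
after 26 — deliver 2→4: ·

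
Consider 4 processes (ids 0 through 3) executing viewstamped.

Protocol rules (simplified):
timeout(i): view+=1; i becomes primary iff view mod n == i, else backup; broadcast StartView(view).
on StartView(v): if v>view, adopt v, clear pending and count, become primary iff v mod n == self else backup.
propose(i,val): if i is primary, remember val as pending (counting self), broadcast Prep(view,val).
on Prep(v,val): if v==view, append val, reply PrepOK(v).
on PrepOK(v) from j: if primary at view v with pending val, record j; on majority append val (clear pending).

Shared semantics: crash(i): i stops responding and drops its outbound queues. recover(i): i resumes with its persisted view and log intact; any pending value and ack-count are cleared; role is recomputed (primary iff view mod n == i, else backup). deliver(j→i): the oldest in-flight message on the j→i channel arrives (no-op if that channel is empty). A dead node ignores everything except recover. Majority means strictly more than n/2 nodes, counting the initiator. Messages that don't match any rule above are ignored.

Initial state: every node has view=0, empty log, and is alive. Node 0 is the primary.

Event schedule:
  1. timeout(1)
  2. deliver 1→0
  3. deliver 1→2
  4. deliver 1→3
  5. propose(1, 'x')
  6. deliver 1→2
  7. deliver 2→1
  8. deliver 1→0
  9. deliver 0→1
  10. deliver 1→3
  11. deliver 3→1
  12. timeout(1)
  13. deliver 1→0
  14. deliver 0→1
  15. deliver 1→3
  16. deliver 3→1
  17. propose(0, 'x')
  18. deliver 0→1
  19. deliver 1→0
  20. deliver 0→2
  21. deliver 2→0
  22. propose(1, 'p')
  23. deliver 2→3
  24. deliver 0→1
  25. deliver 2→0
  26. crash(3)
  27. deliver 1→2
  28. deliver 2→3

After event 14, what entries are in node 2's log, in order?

step 1 timeout(1): 1={prim,v=1,log=-}
step 2 deliver 1→0: 0={back,v=1,log=-}
step 3 deliver 1→2: 2={back,v=1,log=-}
step 4 deliver 1→3: 3={back,v=1,log=-}
step 5 propose(1,'x'): —
step 6 deliver 1→2: 2={back,v=1,log=x}
step 7 deliver 2→1: —
step 8 deliver 1→0: 0={back,v=1,log=x}
step 9 deliver 0→1: 1={prim,v=1,log=x}
step 10 deliver 1→3: 3={back,v=1,log=x}
step 11 deliver 3→1: —
step 12 timeout(1): 1={back,v=2,log=x}
step 13 deliver 1→0: 0={back,v=2,log=x}
step 14 deliver 0→1: —

x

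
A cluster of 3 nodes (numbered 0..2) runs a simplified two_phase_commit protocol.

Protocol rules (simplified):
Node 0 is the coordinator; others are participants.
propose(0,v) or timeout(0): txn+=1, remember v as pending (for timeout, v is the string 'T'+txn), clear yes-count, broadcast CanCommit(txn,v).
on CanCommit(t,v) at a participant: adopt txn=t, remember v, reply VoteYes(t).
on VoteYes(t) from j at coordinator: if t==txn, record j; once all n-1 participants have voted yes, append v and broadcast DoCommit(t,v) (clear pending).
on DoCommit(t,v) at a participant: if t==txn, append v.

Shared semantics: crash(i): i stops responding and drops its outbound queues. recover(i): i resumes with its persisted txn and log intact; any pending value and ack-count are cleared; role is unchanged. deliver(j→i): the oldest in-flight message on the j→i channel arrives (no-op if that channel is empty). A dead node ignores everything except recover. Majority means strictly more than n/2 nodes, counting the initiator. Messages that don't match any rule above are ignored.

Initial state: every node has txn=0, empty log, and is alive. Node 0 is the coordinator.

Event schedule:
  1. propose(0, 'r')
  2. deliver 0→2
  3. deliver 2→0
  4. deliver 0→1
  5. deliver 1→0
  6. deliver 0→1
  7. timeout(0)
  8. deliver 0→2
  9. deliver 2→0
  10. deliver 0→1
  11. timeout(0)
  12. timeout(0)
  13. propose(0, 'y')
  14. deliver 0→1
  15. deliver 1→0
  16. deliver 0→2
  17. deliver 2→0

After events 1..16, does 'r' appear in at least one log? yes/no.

yes

[1] propose(0,'r') → N0(coor t1 [-])
[2] deliver 0→2 → N2(part t1 [-])
[3] deliver 2→0 → ∅
[4] deliver 0→1 → N1(part t1 [-])
[5] deliver 1→0 → N0(coor t1 [r])
[6] deliver 0→1 → N1(part t1 [r])
[7] timeout(0) → N0(coor t2 [r])
[8] deliver 0→2 → N2(part t1 [r])
[9] deliver 2→0 → ∅
[10] deliver 0→1 → N1(part t2 [r])
[11] timeout(0) → N0(coor t3 [r])
[12] timeout(0) → N0(coor t4 [r])
[13] propose(0,'y') → N0(coor t5 [r])
[14] deliver 0→1 → N1(part t3 [r])
[15] deliver 1→0 → ∅
[16] deliver 0→2 → N2(part t2 [r])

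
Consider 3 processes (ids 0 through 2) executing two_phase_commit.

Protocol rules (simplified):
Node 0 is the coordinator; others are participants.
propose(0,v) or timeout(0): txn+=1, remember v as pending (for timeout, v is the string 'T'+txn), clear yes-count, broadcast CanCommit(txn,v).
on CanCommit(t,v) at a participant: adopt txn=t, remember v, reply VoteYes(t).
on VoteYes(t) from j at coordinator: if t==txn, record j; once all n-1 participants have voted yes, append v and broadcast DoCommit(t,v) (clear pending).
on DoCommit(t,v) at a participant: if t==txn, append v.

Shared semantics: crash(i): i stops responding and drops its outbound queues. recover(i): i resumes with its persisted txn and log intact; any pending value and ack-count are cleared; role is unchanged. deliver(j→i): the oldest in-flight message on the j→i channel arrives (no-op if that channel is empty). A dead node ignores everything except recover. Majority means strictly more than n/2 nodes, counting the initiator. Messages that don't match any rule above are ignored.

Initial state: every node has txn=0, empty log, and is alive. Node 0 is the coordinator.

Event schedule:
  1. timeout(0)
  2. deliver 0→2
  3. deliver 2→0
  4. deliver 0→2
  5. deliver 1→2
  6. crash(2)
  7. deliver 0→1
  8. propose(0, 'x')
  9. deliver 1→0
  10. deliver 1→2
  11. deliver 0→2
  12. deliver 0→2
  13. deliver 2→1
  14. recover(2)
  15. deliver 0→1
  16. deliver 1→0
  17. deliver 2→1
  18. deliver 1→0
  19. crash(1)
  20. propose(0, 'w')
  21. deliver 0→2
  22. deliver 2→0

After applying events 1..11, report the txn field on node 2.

1

after 1 — timeout(0): n0:coor/t1/[-]
after 2 — deliver 0→2: n2:part/t1/[-]
after 3 — deliver 2→0: ·
after 4 — deliver 0→2: ·
after 5 — deliver 1→2: ·
after 6 — crash(2): n2:✗part/t1/[-]
after 7 — deliver 0→1: n1:part/t1/[-]
after 8 — propose(0,'x'): n0:coor/t2/[-]
after 9 — deliver 1→0: ·
after 10 — deliver 1→2: ·
after 11 — deliver 0→2: ·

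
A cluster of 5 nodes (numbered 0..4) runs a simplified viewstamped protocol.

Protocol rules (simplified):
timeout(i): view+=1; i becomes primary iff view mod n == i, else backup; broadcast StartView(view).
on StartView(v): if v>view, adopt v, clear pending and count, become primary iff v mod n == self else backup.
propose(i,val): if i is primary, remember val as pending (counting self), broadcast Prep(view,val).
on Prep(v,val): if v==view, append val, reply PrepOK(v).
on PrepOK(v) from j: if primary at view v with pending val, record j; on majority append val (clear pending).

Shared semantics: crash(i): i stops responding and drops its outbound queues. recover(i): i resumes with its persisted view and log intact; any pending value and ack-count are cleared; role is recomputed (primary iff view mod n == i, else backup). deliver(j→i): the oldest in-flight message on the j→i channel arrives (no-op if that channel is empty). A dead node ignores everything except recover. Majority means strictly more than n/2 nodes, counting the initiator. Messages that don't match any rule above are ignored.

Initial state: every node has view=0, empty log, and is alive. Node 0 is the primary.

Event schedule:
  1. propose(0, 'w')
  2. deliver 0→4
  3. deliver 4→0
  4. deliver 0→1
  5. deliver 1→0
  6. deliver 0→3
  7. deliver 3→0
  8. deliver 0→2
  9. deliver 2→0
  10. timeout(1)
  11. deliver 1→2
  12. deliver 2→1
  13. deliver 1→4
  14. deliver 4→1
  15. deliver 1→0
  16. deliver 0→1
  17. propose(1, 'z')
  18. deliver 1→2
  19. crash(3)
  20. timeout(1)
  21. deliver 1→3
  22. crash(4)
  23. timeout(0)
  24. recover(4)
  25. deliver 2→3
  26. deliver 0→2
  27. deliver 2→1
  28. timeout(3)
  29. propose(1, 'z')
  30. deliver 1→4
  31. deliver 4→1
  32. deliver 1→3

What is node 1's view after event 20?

1. propose(0,'w'):  nop
2. deliver 0→4:  <4:back v0 w>
3. deliver 4→0:  nop
4. deliver 0→1:  <1:back v0 w>
5. deliver 1→0:  <0:prim v0 w>
6. deliver 0→3:  <3:back v0 w>
7. deliver 3→0:  nop
8. deliver 0→2:  <2:back v0 w>
9. deliver 2→0:  nop
10. timeout(1):  <1:prim v1 w>
11. deliver 1→2:  <2:back v1 w>
12. deliver 2→1:  nop
13. deliver 1→4:  <4:back v1 w>
14. deliver 4→1:  nop
15. deliver 1→0:  <0:back v1 w>
16. deliver 0→1:  nop
17. propose(1,'z'):  nop
18. deliver 1→2:  <2:back v1 w,z>
19. crash(3):  <3:✗back v0 w>
20. timeout(1):  <1:back v2 w>

2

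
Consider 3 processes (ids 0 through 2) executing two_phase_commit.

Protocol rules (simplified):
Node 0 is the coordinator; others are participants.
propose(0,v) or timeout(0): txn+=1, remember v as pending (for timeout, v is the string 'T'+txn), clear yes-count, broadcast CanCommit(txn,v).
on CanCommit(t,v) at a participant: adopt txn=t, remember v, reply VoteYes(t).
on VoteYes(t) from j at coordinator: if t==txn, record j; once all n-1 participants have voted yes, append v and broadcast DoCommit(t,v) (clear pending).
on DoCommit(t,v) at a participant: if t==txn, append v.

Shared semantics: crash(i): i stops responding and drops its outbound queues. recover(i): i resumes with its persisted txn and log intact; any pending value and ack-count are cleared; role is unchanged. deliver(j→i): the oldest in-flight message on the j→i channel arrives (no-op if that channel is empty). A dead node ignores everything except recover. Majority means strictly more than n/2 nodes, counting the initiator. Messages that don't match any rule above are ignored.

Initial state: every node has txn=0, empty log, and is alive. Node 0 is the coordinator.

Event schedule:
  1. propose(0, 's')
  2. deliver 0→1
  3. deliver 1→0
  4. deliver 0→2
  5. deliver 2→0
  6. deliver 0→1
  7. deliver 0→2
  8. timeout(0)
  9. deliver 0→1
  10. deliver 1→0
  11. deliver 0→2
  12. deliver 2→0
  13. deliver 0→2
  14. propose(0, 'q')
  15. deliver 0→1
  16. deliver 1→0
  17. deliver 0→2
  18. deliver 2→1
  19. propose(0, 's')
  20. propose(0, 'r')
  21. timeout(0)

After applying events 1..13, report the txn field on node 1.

step 1 propose(0,'s'): 0={coor,t=1,log=-}
step 2 deliver 0→1: 1={part,t=1,log=-}
step 3 deliver 1→0: —
step 4 deliver 0→2: 2={part,t=1,log=-}
step 5 deliver 2→0: 0={coor,t=1,log=s}
step 6 deliver 0→1: 1={part,t=1,log=s}
step 7 deliver 0→2: 2={part,t=1,log=s}
step 8 timeout(0): 0={coor,t=2,log=s}
step 9 deliver 0→1: 1={part,t=2,log=s}
step 10 deliver 1→0: —
step 11 deliver 0→2: 2={part,t=2,log=s}
step 12 deliver 2→0: 0={coor,t=2,log=s,T2}
step 13 deliver 0→2: 2={part,t=2,log=s,T2}

2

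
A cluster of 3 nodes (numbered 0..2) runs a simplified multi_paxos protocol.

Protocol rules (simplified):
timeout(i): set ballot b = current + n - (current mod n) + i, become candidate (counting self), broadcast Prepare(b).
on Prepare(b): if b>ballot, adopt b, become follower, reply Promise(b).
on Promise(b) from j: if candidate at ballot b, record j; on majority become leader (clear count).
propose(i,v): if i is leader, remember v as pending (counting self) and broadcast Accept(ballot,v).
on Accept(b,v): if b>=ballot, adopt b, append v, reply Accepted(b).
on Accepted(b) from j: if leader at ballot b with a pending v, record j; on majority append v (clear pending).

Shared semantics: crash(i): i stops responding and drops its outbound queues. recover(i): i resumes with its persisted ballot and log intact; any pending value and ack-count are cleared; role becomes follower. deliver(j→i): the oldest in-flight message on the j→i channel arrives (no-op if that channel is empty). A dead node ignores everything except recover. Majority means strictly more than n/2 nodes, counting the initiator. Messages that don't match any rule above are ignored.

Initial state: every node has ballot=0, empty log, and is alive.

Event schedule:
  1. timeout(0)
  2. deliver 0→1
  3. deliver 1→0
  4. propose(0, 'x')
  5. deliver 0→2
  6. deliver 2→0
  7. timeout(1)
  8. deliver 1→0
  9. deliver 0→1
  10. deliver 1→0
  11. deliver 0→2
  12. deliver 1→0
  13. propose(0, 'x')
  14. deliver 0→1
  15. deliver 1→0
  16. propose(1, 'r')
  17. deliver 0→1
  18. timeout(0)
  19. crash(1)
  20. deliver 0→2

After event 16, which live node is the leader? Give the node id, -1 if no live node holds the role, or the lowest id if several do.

step 1 timeout(0): 0={cand,b=3,log=-}
step 2 deliver 0→1: 1={foll,b=3,log=-}
step 3 deliver 1→0: 0={lead,b=3,log=-}
step 4 propose(0,'x'): —
step 5 deliver 0→2: 2={foll,b=3,log=-}
step 6 deliver 2→0: —
step 7 timeout(1): 1={cand,b=7,log=-}
step 8 deliver 1→0: 0={foll,b=7,log=-}
step 9 deliver 0→1: —
step 10 deliver 1→0: —
step 11 deliver 0→2: 2={foll,b=3,log=x}
step 12 deliver 1→0: —
step 13 propose(0,'x'): —
step 14 deliver 0→1: 1={lead,b=7,log=-}
step 15 deliver 1→0: —
step 16 propose(1,'r'): —

1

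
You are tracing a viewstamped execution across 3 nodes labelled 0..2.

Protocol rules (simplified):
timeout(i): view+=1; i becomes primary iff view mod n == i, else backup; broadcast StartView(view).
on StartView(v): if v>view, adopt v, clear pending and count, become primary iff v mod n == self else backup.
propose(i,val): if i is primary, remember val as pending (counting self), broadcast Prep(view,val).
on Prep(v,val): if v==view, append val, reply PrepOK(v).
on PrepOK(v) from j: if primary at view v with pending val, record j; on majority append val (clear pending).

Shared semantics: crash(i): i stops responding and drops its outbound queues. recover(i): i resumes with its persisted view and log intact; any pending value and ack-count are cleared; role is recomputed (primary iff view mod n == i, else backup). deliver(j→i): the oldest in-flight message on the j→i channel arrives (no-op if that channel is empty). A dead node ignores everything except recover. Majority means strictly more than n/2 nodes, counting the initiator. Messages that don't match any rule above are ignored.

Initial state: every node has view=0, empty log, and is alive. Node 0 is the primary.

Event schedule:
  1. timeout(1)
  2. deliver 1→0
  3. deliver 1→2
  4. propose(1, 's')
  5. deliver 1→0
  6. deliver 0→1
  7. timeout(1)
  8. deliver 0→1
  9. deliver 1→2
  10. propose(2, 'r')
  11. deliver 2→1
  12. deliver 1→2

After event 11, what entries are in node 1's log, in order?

s

step 1 timeout(1): 1={prim,v=1,log=-}
step 2 deliver 1→0: 0={back,v=1,log=-}
step 3 deliver 1→2: 2={back,v=1,log=-}
step 4 propose(1,'s'): —
step 5 deliver 1→0: 0={back,v=1,log=s}
step 6 deliver 0→1: 1={prim,v=1,log=s}
step 7 timeout(1): 1={back,v=2,log=s}
step 8 deliver 0→1: —
step 9 deliver 1→2: 2={back,v=1,log=s}
step 10 propose(2,'r'): —
step 11 deliver 2→1: —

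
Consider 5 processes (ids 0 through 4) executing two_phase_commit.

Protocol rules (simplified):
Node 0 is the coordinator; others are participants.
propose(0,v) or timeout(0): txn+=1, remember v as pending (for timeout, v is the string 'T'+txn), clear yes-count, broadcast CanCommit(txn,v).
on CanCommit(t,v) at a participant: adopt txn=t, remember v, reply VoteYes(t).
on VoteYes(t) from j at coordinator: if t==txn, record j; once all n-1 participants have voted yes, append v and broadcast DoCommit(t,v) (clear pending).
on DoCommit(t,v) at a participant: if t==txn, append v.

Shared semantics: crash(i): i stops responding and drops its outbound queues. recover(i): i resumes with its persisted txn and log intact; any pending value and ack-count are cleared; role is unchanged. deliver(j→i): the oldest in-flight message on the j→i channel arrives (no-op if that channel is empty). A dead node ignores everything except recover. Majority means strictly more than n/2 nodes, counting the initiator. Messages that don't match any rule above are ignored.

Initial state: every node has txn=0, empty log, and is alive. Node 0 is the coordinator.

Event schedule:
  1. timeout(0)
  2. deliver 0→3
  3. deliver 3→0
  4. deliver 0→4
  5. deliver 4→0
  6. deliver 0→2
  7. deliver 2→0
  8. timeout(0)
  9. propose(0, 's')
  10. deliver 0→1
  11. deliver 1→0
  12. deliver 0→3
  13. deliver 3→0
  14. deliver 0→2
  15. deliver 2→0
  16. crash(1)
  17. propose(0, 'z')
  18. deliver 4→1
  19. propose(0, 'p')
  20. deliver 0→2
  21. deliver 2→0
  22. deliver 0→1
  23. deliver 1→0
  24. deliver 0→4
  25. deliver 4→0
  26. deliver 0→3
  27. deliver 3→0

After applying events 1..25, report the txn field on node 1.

step 1 timeout(0): 0={coor,t=1,log=-}
step 2 deliver 0→3: 3={part,t=1,log=-}
step 3 deliver 3→0: —
step 4 deliver 0→4: 4={part,t=1,log=-}
step 5 deliver 4→0: —
step 6 deliver 0→2: 2={part,t=1,log=-}
step 7 deliver 2→0: —
step 8 timeout(0): 0={coor,t=2,log=-}
step 9 propose(0,'s'): 0={coor,t=3,log=-}
step 10 deliver 0→1: 1={part,t=1,log=-}
step 11 deliver 1→0: —
step 12 deliver 0→3: 3={part,t=2,log=-}
step 13 deliver 3→0: —
step 14 deliver 0→2: 2={part,t=2,log=-}
step 15 deliver 2→0: —
step 16 crash(1): 1={✗part,t=1,log=-}
step 17 propose(0,'z'): 0={coor,t=4,log=-}
step 18 deliver 4→1: —
step 19 propose(0,'p'): 0={coor,t=5,log=-}
step 20 deliver 0→2: 2={part,t=3,log=-}
step 21 deliver 2→0: —
step 22 deliver 0→1: —
step 23 deliver 1→0: —
step 24 deliver 0→4: 4={part,t=2,log=-}
step 25 deliver 4→0: —

1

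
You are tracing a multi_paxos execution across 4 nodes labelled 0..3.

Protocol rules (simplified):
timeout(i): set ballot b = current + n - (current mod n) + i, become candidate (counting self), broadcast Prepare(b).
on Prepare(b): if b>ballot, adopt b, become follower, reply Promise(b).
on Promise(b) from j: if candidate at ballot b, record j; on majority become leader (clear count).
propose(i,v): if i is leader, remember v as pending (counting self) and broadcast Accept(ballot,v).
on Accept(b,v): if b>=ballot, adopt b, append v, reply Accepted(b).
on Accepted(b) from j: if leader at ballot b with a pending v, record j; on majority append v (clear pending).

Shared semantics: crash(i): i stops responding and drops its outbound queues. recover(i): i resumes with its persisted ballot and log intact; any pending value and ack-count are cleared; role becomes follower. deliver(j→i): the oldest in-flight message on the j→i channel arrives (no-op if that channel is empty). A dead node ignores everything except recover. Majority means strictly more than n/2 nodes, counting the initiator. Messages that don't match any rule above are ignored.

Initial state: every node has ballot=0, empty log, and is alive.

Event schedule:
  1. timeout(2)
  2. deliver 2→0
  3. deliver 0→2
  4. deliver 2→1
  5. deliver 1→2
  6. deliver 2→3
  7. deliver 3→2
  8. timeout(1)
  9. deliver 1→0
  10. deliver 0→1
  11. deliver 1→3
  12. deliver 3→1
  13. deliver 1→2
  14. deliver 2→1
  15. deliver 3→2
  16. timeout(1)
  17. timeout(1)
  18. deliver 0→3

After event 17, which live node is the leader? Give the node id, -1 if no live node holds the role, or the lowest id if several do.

[1] timeout(2) → N2(cand b6 [-])
[2] deliver 2→0 → N0(foll b6 [-])
[3] deliver 0→2 → ∅
[4] deliver 2→1 → N1(foll b6 [-])
[5] deliver 1→2 → N2(lead b6 [-])
[6] deliver 2→3 → N3(foll b6 [-])
[7] deliver 3→2 → ∅
[8] timeout(1) → N1(cand b9 [-])
[9] deliver 1→0 → N0(foll b9 [-])
[10] deliver 0→1 → ∅
[11] deliver 1→3 → N3(foll b9 [-])
[12] deliver 3→1 → N1(lead b9 [-])
[13] deliver 1→2 → N2(foll b9 [-])
[14] deliver 2→1 → ∅
[15] deliver 3→2 → ∅
[16] timeout(1) → N1(cand b13 [-])
[17] timeout(1) → N1(cand b17 [-])

-1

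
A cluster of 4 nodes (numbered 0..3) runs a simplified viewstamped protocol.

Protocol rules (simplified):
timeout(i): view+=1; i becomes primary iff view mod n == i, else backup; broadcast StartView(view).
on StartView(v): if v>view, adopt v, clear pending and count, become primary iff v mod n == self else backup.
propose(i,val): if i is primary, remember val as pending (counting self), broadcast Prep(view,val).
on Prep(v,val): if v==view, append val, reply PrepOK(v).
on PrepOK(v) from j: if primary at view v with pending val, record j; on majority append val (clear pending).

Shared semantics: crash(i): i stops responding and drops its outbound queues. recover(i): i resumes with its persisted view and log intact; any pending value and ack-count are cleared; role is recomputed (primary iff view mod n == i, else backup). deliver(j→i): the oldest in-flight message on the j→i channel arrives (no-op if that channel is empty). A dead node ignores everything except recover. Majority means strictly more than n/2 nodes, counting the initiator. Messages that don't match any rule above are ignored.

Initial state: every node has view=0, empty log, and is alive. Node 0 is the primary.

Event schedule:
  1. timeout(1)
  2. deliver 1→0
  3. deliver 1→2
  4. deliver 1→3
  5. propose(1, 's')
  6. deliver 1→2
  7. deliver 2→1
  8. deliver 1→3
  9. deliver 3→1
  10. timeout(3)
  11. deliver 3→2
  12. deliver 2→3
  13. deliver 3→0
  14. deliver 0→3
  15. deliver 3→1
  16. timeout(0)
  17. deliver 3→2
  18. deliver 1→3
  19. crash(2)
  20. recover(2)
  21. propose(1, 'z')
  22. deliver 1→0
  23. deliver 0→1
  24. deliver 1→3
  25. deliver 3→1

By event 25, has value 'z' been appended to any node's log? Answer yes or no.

no

step 1 timeout(1): 1={prim,v=1,log=-}
step 2 deliver 1→0: 0={back,v=1,log=-}
step 3 deliver 1→2: 2={back,v=1,log=-}
step 4 deliver 1→3: 3={back,v=1,log=-}
step 5 propose(1,'s'): —
step 6 deliver 1→2: 2={back,v=1,log=s}
step 7 deliver 2→1: —
step 8 deliver 1→3: 3={back,v=1,log=s}
step 9 deliver 3→1: 1={prim,v=1,log=s}
step 10 timeout(3): 3={back,v=2,log=s}
step 11 deliver 3→2: 2={prim,v=2,log=s}
step 12 deliver 2→3: —
step 13 deliver 3→0: 0={back,v=2,log=-}
step 14 deliver 0→3: —
step 15 deliver 3→1: 1={back,v=2,log=s}
step 16 timeout(0): 0={back,v=3,log=-}
step 17 deliver 3→2: —
step 18 deliver 1→3: —
step 19 crash(2): 2={✗prim,v=2,log=s}
step 20 recover(2): 2={prim,v=2,log=s}
step 21 propose(1,'z'): —
step 22 deliver 1→0: —
step 23 deliver 0→1: 1={back,v=3,log=s}
step 24 deliver 1→3: —
step 25 deliver 3→1: —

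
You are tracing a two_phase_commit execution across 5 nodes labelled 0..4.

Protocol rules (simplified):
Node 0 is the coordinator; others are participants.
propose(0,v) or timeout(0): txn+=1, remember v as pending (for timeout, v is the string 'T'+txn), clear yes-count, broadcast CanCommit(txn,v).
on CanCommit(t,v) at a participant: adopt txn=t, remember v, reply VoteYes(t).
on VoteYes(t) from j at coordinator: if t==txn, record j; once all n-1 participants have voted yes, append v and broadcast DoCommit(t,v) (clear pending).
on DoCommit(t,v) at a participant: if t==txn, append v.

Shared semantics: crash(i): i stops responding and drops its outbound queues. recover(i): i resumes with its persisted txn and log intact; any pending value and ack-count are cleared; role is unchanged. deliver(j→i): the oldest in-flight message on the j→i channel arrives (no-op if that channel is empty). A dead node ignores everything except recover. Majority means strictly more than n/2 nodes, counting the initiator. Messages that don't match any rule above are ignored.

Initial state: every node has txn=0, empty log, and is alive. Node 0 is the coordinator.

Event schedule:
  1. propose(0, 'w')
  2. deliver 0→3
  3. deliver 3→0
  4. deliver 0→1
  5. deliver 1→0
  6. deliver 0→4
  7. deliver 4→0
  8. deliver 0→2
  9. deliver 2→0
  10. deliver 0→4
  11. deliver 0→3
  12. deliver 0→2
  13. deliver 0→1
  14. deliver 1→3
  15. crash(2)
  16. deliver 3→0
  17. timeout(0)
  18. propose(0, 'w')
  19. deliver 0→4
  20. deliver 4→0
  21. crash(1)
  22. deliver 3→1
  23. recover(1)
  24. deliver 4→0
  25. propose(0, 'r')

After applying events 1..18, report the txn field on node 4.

1. propose(0,'w'):  <0:coor t1 ->
2. deliver 0→3:  <3:part t1 ->
3. deliver 3→0:  nop
4. deliver 0→1:  <1:part t1 ->
5. deliver 1→0:  nop
6. deliver 0→4:  <4:part t1 ->
7. deliver 4→0:  nop
8. deliver 0→2:  <2:part t1 ->
9. deliver 2→0:  <0:coor t1 w>
10. deliver 0→4:  <4:part t1 w>
11. deliver 0→3:  <3:part t1 w>
12. deliver 0→2:  <2:part t1 w>
13. deliver 0→1:  <1:part t1 w>
14. deliver 1→3:  nop
15. crash(2):  <2:✗part t1 w>
16. deliver 3→0:  nop
17. timeout(0):  <0:coor t2 w>
18. propose(0,'w'):  <0:coor t3 w>

1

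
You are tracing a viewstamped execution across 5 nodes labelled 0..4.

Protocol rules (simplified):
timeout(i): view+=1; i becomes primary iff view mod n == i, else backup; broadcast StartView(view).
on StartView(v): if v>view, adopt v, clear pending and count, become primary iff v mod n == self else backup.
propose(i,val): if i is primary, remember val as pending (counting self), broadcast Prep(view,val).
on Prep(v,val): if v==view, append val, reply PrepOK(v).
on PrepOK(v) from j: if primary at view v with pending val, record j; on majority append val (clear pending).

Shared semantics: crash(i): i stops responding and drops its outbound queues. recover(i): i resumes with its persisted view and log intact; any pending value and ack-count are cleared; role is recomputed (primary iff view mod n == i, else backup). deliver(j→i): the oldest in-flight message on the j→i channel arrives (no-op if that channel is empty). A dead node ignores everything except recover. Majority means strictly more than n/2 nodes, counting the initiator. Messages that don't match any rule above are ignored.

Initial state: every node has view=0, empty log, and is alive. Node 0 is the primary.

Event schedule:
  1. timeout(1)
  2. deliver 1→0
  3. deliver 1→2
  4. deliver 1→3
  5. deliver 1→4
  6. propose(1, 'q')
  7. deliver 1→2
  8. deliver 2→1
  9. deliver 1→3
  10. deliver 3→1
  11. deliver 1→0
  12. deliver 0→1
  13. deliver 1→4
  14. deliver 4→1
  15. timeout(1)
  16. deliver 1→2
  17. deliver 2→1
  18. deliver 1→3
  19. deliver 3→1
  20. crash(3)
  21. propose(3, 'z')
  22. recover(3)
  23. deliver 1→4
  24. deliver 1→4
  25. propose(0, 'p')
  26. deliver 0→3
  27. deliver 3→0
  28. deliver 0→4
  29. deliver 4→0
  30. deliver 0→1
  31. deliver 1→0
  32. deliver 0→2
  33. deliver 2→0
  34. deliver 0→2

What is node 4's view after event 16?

1

[1] timeout(1) → N1(prim v1 [-])
[2] deliver 1→0 → N0(back v1 [-])
[3] deliver 1→2 → N2(back v1 [-])
[4] deliver 1→3 → N3(back v1 [-])
[5] deliver 1→4 → N4(back v1 [-])
[6] propose(1,'q') → ∅
[7] deliver 1→2 → N2(back v1 [q])
[8] deliver 2→1 → ∅
[9] deliver 1→3 → N3(back v1 [q])
[10] deliver 3→1 → N1(prim v1 [q])
[11] deliver 1→0 → N0(back v1 [q])
[12] deliver 0→1 → ∅
[13] deliver 1→4 → N4(back v1 [q])
[14] deliver 4→1 → ∅
[15] timeout(1) → N1(back v2 [q])
[16] deliver 1→2 → N2(prim v2 [q])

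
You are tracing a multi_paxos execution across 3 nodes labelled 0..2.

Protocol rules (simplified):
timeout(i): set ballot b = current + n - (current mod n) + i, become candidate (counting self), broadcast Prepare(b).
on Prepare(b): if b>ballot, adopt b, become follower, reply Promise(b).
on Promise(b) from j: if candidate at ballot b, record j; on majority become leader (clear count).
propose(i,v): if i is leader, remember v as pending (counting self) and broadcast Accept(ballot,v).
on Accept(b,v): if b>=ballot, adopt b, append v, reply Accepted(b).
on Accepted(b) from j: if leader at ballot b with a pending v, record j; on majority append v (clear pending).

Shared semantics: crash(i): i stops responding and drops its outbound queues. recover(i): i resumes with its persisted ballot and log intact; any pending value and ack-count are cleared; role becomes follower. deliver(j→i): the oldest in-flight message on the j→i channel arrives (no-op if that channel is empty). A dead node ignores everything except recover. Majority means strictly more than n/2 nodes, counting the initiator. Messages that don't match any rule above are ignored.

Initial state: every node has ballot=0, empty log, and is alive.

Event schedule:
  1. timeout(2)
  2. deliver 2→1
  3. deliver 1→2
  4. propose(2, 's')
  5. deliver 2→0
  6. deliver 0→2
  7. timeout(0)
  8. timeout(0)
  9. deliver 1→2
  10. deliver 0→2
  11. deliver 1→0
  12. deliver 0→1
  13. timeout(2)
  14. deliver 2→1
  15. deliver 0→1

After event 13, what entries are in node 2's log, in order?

empty

after 1 — timeout(2): n2:cand/b5/[-]
after 2 — deliver 2→1: n1:foll/b5/[-]
after 3 — deliver 1→2: n2:lead/b5/[-]
after 4 — propose(2,'s'): ·
after 5 — deliver 2→0: n0:foll/b5/[-]
after 6 — deliver 0→2: ·
after 7 — timeout(0): n0:cand/b6/[-]
after 8 — timeout(0): n0:cand/b9/[-]
after 9 — deliver 1→2: ·
after 10 — deliver 0→2: n2:foll/b6/[-]
after 11 — deliver 1→0: ·
after 12 — deliver 0→1: n1:foll/b6/[-]
after 13 — timeout(2): n2:cand/b11/[-]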